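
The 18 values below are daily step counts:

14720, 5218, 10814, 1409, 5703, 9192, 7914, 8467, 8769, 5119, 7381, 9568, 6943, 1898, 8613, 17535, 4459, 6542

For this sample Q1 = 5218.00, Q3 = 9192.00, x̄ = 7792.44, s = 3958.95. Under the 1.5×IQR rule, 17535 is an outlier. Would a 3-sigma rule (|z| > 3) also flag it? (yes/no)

no

z = (17535 − 7792.44) / 3958.95 = 2.46.
|z| = 2.46 ≤ 3.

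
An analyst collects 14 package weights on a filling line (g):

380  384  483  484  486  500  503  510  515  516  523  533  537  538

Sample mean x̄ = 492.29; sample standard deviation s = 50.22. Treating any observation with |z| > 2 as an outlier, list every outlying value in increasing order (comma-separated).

Cutoffs at x̄ ± 2s: 492.29 ± 2·50.22 = [391.85, 592.73].
380: z = -2.24, |z| > 2 → outlier.
384: z = -2.16, |z| > 2 → outlier.
Every other value lies within [391.85, 592.73].

380, 384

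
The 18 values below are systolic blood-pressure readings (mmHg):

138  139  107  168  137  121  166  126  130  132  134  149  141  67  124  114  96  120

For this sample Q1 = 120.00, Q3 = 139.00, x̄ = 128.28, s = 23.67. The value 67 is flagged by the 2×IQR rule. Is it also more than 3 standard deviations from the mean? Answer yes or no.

z = (67 − 128.28) / 23.67 = -2.59.
|z| = 2.59 ≤ 3.

no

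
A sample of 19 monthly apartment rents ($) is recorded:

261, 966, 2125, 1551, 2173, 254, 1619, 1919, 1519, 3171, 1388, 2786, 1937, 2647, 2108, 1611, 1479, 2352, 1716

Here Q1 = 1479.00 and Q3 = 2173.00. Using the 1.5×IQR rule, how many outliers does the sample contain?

IQR = 694.00; fences at 1479.00 − 1041.00 = 438.00 and 2173.00 + 1041.00 = 3214.00.
Outside the cutoffs: 254, 261.

2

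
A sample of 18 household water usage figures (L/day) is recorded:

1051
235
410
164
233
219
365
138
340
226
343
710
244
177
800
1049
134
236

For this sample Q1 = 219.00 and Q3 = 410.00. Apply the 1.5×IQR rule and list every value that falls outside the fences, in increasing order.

IQR = Q3 − Q1 = 410.00 − 219.00 = 191.00.
Lower fence = Q1 − 1.5·IQR = 219.00 − 286.50 = -67.50.
Upper fence = Q3 + 1.5·IQR = 410.00 + 286.50 = 696.50.
710 > 696.50 → outlier.
800 > 696.50 → outlier.
1049 > 696.50 → outlier.
1051 > 696.50 → outlier.
All remaining values lie within [-67.50, 696.50].

710, 800, 1049, 1051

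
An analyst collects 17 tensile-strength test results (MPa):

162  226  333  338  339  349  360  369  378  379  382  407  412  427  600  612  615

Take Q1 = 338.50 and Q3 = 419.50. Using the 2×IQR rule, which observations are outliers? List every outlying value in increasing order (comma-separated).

162, 600, 612, 615

IQR = Q3 − Q1 = 419.50 − 338.50 = 81.00.
Lower fence = Q1 − 2·IQR = 338.50 − 162.00 = 176.50.
Upper fence = Q3 + 2·IQR = 419.50 + 162.00 = 581.50.
162 < 176.50 → outlier.
600 > 581.50 → outlier.
612 > 581.50 → outlier.
615 > 581.50 → outlier.
All remaining values lie within [176.50, 581.50].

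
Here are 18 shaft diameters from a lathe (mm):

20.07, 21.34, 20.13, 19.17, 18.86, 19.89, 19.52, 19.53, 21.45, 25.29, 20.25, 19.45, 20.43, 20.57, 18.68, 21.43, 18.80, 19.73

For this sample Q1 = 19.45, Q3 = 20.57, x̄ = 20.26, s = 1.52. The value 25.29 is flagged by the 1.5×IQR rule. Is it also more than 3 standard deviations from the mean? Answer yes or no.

z = (25.29 − 20.26) / 1.52 = 3.31.
|z| = 3.31 > 3.

yes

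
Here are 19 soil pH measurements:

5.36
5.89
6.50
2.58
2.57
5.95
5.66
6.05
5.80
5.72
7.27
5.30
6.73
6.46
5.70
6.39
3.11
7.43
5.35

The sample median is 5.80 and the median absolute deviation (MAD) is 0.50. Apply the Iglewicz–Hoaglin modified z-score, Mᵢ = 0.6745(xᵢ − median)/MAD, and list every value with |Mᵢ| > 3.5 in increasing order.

|Mᵢ| > 3.5 ⇔ |xᵢ − 5.80| > 3.5·0.50/0.6745 = 2.59.
So outliers lie outside [3.21, 8.39].
2.57: M = -4.36 → outlier.
2.58: M = -4.34 → outlier.
3.11: M = -3.63 → outlier.

2.57, 2.58, 3.11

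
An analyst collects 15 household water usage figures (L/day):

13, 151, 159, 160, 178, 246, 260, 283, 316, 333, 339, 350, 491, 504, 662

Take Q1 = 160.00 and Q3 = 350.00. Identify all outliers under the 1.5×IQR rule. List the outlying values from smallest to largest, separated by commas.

IQR = Q3 − Q1 = 350.00 − 160.00 = 190.00.
Lower fence = Q1 − 1.5·IQR = 160.00 − 285.00 = -125.00.
Upper fence = Q3 + 1.5·IQR = 350.00 + 285.00 = 635.00.
662 > 635.00 → outlier.
All remaining values lie within [-125.00, 635.00].

662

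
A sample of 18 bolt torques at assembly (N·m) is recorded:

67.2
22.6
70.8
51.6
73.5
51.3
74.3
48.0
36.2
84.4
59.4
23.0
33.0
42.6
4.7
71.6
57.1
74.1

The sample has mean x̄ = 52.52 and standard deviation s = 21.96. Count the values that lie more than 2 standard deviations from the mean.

1

Cutoffs: x̄ ± 2s = [8.60, 96.44].
Outside the cutoffs: 4.7.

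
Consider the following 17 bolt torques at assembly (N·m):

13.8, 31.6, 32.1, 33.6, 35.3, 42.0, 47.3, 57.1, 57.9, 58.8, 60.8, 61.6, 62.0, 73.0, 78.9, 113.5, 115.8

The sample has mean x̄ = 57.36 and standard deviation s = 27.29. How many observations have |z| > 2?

2

Cutoffs: x̄ ± 2s = [2.78, 111.94].
Outside the cutoffs: 113.5, 115.8.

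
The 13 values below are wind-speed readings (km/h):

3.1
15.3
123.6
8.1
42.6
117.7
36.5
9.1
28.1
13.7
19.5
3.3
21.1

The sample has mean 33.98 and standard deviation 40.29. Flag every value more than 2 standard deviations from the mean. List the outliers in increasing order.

117.7, 123.6

Cutoffs at x̄ ± 2s: 33.98 ± 2·40.29 = [-46.60, 114.56].
117.7: z = 2.08, |z| > 2 → outlier.
123.6: z = 2.22, |z| > 2 → outlier.
Every other value lies within [-46.60, 114.56].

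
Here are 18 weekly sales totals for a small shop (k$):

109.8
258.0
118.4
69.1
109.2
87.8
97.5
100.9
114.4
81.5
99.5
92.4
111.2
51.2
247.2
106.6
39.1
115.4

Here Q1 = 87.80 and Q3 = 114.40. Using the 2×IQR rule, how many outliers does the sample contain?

IQR = 26.60; fences at 87.80 − 53.20 = 34.60 and 114.40 + 53.20 = 167.60.
Outside the cutoffs: 247.2, 258.0.

2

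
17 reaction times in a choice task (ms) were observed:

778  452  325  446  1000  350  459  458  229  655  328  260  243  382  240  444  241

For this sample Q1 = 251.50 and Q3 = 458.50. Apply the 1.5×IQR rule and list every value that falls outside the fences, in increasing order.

IQR = Q3 − Q1 = 458.50 − 251.50 = 207.00.
Lower fence = Q1 − 1.5·IQR = 251.50 − 310.50 = -59.00.
Upper fence = Q3 + 1.5·IQR = 458.50 + 310.50 = 769.00.
778 > 769.00 → outlier.
1000 > 769.00 → outlier.
All remaining values lie within [-59.00, 769.00].

778, 1000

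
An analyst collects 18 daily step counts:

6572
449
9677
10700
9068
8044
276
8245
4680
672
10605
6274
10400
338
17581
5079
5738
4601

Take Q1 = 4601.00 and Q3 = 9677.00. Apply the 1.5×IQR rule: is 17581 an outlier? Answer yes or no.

IQR = Q3 − Q1 = 9677.00 − 4601.00 = 5076.00.
Lower fence = Q1 − 1.5·IQR = 4601.00 − 7614.00 = -3013.00.
Upper fence = Q3 + 1.5·IQR = 9677.00 + 7614.00 = 17291.00.
17581 lies above the upper fence.

yes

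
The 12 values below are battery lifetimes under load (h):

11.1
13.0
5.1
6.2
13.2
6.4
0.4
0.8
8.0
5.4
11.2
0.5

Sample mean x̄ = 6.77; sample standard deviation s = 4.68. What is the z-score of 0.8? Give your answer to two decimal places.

z = (0.8 − 6.77) / 4.68 = -1.28.

-1.28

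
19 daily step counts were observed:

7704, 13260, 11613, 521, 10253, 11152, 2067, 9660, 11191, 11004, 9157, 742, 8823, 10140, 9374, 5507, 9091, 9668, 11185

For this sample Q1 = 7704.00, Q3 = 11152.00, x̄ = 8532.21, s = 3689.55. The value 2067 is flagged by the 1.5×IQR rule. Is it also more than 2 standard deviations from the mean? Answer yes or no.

z = (2067 − 8532.21) / 3689.55 = -1.75.
|z| = 1.75 ≤ 2.

no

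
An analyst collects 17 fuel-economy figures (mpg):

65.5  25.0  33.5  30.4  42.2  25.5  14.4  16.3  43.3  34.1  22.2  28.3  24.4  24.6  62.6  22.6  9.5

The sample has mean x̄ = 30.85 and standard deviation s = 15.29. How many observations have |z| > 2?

2

Cutoffs: x̄ ± 2s = [0.27, 61.43].
Outside the cutoffs: 62.6, 65.5.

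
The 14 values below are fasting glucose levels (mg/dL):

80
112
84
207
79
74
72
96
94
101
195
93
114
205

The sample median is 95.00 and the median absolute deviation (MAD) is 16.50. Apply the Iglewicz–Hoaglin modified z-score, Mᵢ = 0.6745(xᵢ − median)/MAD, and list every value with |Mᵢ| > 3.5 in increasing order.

195, 205, 207

|Mᵢ| > 3.5 ⇔ |xᵢ − 95.00| > 3.5·16.50/0.6745 = 85.62.
So outliers lie outside [9.38, 180.62].
195: M = 4.09 → outlier.
205: M = 4.50 → outlier.
207: M = 4.58 → outlier.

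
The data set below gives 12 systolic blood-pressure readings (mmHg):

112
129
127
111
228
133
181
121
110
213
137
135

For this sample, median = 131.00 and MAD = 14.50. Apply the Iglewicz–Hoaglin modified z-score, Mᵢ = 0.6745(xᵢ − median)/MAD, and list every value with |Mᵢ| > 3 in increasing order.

213, 228

|Mᵢ| > 3 ⇔ |xᵢ − 131.00| > 3·14.50/0.6745 = 64.49.
So outliers lie outside [66.51, 195.49].
213: M = 3.81 → outlier.
228: M = 4.51 → outlier.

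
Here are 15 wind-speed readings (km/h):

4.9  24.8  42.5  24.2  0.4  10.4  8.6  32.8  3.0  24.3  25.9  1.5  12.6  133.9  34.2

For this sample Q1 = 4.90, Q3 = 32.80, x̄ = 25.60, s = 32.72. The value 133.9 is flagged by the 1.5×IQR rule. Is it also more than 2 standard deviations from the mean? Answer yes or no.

yes

z = (133.9 − 25.60) / 32.72 = 3.31.
|z| = 3.31 > 2.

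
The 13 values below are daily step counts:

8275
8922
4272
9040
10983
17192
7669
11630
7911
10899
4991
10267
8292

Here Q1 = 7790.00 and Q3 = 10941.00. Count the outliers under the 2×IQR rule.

0

IQR = 3151.00; fences at 7790.00 − 6302.00 = 1488.00 and 10941.00 + 6302.00 = 17243.00.
Every value lies within the cutoffs.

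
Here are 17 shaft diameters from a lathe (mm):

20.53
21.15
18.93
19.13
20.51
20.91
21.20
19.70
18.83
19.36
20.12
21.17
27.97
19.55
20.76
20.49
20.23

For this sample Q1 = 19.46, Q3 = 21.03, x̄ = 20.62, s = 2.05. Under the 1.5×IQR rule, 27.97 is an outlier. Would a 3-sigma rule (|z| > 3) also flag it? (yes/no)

yes

z = (27.97 − 20.62) / 2.05 = 3.59.
|z| = 3.59 > 3.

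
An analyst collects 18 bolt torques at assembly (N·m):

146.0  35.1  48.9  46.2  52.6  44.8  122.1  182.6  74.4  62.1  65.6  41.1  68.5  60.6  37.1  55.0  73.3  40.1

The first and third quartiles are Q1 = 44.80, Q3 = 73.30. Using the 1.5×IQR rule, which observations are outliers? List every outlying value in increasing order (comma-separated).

IQR = Q3 − Q1 = 73.30 − 44.80 = 28.50.
Lower fence = Q1 − 1.5·IQR = 44.80 − 42.75 = 2.05.
Upper fence = Q3 + 1.5·IQR = 73.30 + 42.75 = 116.05.
122.1 > 116.05 → outlier.
146.0 > 116.05 → outlier.
182.6 > 116.05 → outlier.
All remaining values lie within [2.05, 116.05].

122.1, 146.0, 182.6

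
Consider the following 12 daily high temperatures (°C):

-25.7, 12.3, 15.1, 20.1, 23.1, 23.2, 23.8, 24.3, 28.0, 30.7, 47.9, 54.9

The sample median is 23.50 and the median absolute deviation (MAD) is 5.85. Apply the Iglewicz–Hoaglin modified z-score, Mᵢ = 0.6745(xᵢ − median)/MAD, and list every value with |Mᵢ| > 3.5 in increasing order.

|Mᵢ| > 3.5 ⇔ |xᵢ − 23.50| > 3.5·5.85/0.6745 = 30.36.
So outliers lie outside [-6.86, 53.86].
-25.7: M = -5.67 → outlier.
54.9: M = 3.62 → outlier.

-25.7, 54.9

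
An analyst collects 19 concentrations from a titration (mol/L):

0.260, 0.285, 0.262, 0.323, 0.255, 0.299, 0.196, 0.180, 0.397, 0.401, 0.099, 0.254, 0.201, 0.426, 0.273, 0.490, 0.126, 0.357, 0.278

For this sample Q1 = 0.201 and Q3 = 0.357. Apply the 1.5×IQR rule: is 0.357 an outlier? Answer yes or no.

no

IQR = Q3 − Q1 = 0.357 − 0.201 = 0.156.
Lower fence = Q1 − 1.5·IQR = 0.201 − 0.234 = -0.033.
Upper fence = Q3 + 1.5·IQR = 0.357 + 0.234 = 0.591.
0.357 lies within [-0.033, 0.591].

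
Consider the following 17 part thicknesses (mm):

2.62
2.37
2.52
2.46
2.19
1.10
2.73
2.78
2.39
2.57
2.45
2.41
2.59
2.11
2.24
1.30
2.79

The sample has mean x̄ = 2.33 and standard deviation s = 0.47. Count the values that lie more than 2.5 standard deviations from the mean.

1

Cutoffs: x̄ ± 2.5s = [1.155, 3.505].
Outside the cutoffs: 1.10.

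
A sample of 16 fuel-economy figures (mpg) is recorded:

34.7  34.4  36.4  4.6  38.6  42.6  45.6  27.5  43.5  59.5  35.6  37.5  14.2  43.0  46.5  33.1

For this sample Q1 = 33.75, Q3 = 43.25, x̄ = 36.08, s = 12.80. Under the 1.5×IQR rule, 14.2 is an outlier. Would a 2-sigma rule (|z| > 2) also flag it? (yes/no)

no

z = (14.2 − 36.08) / 12.80 = -1.71.
|z| = 1.71 ≤ 2.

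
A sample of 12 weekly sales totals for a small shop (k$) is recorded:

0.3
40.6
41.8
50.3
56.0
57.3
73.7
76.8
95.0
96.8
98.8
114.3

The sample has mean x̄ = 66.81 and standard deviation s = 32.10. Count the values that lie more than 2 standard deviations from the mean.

Cutoffs: x̄ ± 2s = [2.61, 131.01].
Outside the cutoffs: 0.3.

1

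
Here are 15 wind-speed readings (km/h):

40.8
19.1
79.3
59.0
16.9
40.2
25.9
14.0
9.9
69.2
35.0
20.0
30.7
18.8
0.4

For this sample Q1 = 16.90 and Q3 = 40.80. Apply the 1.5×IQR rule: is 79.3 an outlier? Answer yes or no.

IQR = Q3 − Q1 = 40.80 − 16.90 = 23.90.
Lower fence = Q1 − 1.5·IQR = 16.90 − 35.85 = -18.95.
Upper fence = Q3 + 1.5·IQR = 40.80 + 35.85 = 76.65.
79.3 lies above the upper fence.

yes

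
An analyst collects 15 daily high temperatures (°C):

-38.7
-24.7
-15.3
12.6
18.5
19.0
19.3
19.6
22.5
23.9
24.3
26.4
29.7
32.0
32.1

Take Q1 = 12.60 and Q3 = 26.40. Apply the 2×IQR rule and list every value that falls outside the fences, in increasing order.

IQR = Q3 − Q1 = 26.40 − 12.60 = 13.80.
Lower fence = Q1 − 2·IQR = 12.60 − 27.60 = -15.00.
Upper fence = Q3 + 2·IQR = 26.40 + 27.60 = 54.00.
-38.7 < -15.00 → outlier.
-24.7 < -15.00 → outlier.
-15.3 < -15.00 → outlier.
All remaining values lie within [-15.00, 54.00].

-38.7, -24.7, -15.3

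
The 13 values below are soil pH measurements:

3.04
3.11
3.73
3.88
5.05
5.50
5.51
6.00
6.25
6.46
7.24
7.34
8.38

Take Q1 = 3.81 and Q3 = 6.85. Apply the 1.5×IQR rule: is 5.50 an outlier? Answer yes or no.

IQR = Q3 − Q1 = 6.85 − 3.81 = 3.04.
Lower fence = Q1 − 1.5·IQR = 3.81 − 4.56 = -0.75.
Upper fence = Q3 + 1.5·IQR = 6.85 + 4.56 = 11.41.
5.50 lies within [-0.75, 11.41].

no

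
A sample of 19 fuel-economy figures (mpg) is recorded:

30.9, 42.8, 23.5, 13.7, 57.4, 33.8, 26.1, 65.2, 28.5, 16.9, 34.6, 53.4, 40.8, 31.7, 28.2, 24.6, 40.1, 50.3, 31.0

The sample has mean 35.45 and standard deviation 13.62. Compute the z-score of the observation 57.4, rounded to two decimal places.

z = (57.4 − 35.45) / 13.62 = 1.61.

1.61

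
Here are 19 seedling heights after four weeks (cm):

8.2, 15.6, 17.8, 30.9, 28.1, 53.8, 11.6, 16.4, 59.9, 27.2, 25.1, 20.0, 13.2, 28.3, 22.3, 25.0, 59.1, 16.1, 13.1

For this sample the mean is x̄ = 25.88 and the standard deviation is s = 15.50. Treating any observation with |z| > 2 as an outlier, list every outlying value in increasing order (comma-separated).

59.1, 59.9

Cutoffs at x̄ ± 2s: 25.88 ± 2·15.50 = [-5.12, 56.88].
59.1: z = 2.14, |z| > 2 → outlier.
59.9: z = 2.19, |z| > 2 → outlier.
Every other value lies within [-5.12, 56.88].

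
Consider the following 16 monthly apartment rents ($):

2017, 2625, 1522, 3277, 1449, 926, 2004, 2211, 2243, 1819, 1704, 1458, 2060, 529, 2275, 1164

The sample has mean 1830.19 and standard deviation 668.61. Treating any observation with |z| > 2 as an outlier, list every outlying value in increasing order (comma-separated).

Cutoffs at x̄ ± 2s: 1830.19 ± 2·668.61 = [492.97, 3167.41].
3277: z = 2.16, |z| > 2 → outlier.
Every other value lies within [492.97, 3167.41].

3277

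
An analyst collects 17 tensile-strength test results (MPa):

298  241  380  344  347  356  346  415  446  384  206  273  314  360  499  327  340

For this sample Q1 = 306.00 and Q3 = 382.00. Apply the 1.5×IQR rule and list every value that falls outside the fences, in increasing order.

IQR = Q3 − Q1 = 382.00 − 306.00 = 76.00.
Lower fence = Q1 − 1.5·IQR = 306.00 − 114.00 = 192.00.
Upper fence = Q3 + 1.5·IQR = 382.00 + 114.00 = 496.00.
499 > 496.00 → outlier.
All remaining values lie within [192.00, 496.00].

499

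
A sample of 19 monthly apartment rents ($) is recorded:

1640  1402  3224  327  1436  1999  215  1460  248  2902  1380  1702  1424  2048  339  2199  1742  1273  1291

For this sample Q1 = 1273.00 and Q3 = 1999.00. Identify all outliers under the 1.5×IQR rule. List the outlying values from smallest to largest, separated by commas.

3224

IQR = Q3 − Q1 = 1999.00 − 1273.00 = 726.00.
Lower fence = Q1 − 1.5·IQR = 1273.00 − 1089.00 = 184.00.
Upper fence = Q3 + 1.5·IQR = 1999.00 + 1089.00 = 3088.00.
3224 > 3088.00 → outlier.
All remaining values lie within [184.00, 3088.00].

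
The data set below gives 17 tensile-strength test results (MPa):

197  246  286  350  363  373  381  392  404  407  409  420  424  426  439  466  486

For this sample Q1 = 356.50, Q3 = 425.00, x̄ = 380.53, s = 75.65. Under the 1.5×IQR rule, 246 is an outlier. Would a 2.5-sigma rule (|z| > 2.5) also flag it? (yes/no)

no

z = (246 − 380.53) / 75.65 = -1.78.
|z| = 1.78 ≤ 2.5.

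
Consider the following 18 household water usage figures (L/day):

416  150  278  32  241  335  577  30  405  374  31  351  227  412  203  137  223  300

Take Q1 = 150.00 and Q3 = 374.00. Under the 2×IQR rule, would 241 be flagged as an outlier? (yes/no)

no

IQR = Q3 − Q1 = 374.00 − 150.00 = 224.00.
Lower fence = Q1 − 2·IQR = 150.00 − 448.00 = -298.00.
Upper fence = Q3 + 2·IQR = 374.00 + 448.00 = 822.00.
241 lies within [-298.00, 822.00].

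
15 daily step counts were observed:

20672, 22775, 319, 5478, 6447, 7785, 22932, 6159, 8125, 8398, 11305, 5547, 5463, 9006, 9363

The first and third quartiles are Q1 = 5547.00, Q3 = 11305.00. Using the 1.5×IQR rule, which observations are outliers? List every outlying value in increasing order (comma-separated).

IQR = Q3 − Q1 = 11305.00 − 5547.00 = 5758.00.
Lower fence = Q1 − 1.5·IQR = 5547.00 − 8637.00 = -3090.00.
Upper fence = Q3 + 1.5·IQR = 11305.00 + 8637.00 = 19942.00.
20672 > 19942.00 → outlier.
22775 > 19942.00 → outlier.
22932 > 19942.00 → outlier.
All remaining values lie within [-3090.00, 19942.00].

20672, 22775, 22932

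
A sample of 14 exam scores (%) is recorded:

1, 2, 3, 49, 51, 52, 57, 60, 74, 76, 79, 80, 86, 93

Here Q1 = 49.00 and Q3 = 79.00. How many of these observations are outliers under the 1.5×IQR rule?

3

IQR = 30.00; fences at 49.00 − 45.00 = 4.00 and 79.00 + 45.00 = 124.00.
Outside the cutoffs: 1, 2, 3.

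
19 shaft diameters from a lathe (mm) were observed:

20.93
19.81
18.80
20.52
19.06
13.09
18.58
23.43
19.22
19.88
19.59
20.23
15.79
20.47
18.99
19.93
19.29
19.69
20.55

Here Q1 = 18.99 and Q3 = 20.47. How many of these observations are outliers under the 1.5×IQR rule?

3

IQR = 1.48; fences at 18.99 − 2.22 = 16.77 and 20.47 + 2.22 = 22.69.
Outside the cutoffs: 13.09, 15.79, 23.43.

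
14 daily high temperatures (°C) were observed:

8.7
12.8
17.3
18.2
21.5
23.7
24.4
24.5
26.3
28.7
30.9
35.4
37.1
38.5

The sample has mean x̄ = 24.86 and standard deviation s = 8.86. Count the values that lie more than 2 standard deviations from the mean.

Cutoffs: x̄ ± 2s = [7.14, 42.58].
Every value lies within the cutoffs.

0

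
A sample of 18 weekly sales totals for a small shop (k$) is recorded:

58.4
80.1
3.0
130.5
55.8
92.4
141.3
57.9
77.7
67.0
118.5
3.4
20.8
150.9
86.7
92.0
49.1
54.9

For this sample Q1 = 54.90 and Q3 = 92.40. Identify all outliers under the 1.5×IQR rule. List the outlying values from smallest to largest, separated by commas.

IQR = Q3 − Q1 = 92.40 − 54.90 = 37.50.
Lower fence = Q1 − 1.5·IQR = 54.90 − 56.25 = -1.35.
Upper fence = Q3 + 1.5·IQR = 92.40 + 56.25 = 148.65.
150.9 > 148.65 → outlier.
All remaining values lie within [-1.35, 148.65].

150.9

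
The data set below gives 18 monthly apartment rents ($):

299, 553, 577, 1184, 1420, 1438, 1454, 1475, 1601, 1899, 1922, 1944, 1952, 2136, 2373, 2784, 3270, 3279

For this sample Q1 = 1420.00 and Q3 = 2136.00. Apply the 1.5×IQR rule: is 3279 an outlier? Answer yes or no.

IQR = Q3 − Q1 = 2136.00 − 1420.00 = 716.00.
Lower fence = Q1 − 1.5·IQR = 1420.00 − 1074.00 = 346.00.
Upper fence = Q3 + 1.5·IQR = 2136.00 + 1074.00 = 3210.00.
3279 lies above the upper fence.

yes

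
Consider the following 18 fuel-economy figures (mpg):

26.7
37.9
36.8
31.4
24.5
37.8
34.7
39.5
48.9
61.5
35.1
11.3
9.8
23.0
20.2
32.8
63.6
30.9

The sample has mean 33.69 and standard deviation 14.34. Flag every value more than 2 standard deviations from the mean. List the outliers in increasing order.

63.6

Cutoffs at x̄ ± 2s: 33.69 ± 2·14.34 = [5.01, 62.37].
63.6: z = 2.09, |z| > 2 → outlier.
Every other value lies within [5.01, 62.37].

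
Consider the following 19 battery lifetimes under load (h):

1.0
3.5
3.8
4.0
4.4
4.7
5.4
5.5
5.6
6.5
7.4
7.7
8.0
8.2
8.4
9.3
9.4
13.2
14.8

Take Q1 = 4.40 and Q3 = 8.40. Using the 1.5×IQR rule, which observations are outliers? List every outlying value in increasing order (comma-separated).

14.8

IQR = Q3 − Q1 = 8.40 − 4.40 = 4.00.
Lower fence = Q1 − 1.5·IQR = 4.40 − 6.00 = -1.60.
Upper fence = Q3 + 1.5·IQR = 8.40 + 6.00 = 14.40.
14.8 > 14.40 → outlier.
All remaining values lie within [-1.60, 14.40].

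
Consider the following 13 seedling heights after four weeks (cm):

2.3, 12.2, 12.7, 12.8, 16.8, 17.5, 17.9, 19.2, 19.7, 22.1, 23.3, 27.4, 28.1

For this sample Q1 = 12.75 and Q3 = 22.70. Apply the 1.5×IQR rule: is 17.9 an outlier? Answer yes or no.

IQR = Q3 − Q1 = 22.70 − 12.75 = 9.95.
Lower fence = Q1 − 1.5·IQR = 12.75 − 14.925 = -2.175.
Upper fence = Q3 + 1.5·IQR = 22.70 + 14.925 = 37.625.
17.9 lies within [-2.175, 37.625].

no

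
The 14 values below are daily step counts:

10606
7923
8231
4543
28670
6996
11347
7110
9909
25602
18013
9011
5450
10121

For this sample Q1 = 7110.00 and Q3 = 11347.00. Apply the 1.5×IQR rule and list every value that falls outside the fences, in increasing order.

IQR = Q3 − Q1 = 11347.00 − 7110.00 = 4237.00.
Lower fence = Q1 − 1.5·IQR = 7110.00 − 6355.50 = 754.50.
Upper fence = Q3 + 1.5·IQR = 11347.00 + 6355.50 = 17702.50.
18013 > 17702.50 → outlier.
25602 > 17702.50 → outlier.
28670 > 17702.50 → outlier.
All remaining values lie within [754.50, 17702.50].

18013, 25602, 28670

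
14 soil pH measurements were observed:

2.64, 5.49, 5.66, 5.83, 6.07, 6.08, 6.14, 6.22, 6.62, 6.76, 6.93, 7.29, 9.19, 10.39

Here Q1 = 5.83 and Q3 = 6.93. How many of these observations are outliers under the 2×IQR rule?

3

IQR = 1.10; fences at 5.83 − 2.20 = 3.63 and 6.93 + 2.20 = 9.13.
Outside the cutoffs: 2.64, 9.19, 10.39.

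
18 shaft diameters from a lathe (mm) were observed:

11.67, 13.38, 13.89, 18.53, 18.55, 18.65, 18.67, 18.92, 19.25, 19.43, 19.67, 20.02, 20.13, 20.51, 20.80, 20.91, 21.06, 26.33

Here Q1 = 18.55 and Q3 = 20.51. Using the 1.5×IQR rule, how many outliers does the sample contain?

4

IQR = 1.96; fences at 18.55 − 2.94 = 15.61 and 20.51 + 2.94 = 23.45.
Outside the cutoffs: 11.67, 13.38, 13.89, 26.33.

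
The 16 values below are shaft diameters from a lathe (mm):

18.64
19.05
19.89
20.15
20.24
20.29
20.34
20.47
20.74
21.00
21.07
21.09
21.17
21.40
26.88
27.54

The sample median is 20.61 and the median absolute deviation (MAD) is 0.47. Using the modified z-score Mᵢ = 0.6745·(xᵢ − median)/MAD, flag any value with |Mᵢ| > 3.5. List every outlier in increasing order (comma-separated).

26.88, 27.54

|Mᵢ| > 3.5 ⇔ |xᵢ − 20.61| > 3.5·0.47/0.6745 = 2.44.
So outliers lie outside [18.17, 23.05].
26.88: M = 9.00 → outlier.
27.54: M = 9.95 → outlier.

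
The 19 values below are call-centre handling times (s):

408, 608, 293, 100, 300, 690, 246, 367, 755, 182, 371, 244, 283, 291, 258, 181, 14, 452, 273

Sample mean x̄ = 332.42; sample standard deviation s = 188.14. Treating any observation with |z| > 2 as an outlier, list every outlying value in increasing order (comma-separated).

755

Cutoffs at x̄ ± 2s: 332.42 ± 2·188.14 = [-43.86, 708.70].
755: z = 2.25, |z| > 2 → outlier.
Every other value lies within [-43.86, 708.70].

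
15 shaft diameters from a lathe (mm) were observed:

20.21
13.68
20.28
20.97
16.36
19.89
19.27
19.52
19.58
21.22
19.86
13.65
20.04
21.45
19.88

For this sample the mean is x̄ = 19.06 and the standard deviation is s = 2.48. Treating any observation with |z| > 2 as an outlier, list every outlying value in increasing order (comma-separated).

Cutoffs at x̄ ± 2s: 19.06 ± 2·2.48 = [14.10, 24.02].
13.65: z = -2.18, |z| > 2 → outlier.
13.68: z = -2.17, |z| > 2 → outlier.
Every other value lies within [14.10, 24.02].

13.65, 13.68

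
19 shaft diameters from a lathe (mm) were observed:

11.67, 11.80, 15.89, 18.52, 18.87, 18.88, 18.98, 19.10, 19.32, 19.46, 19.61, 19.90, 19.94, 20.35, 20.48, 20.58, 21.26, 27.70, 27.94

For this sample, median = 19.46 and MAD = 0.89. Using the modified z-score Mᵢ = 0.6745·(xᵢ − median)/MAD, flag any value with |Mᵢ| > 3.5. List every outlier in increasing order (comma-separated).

|Mᵢ| > 3.5 ⇔ |xᵢ − 19.46| > 3.5·0.89/0.6745 = 4.62.
So outliers lie outside [14.84, 24.08].
11.67: M = -5.90 → outlier.
11.80: M = -5.81 → outlier.
27.70: M = 6.24 → outlier.
27.94: M = 6.43 → outlier.

11.67, 11.80, 27.70, 27.94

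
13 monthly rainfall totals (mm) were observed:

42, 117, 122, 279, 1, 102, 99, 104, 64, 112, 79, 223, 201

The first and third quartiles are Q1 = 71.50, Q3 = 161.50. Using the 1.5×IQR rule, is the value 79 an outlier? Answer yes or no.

IQR = Q3 − Q1 = 161.50 − 71.50 = 90.00.
Lower fence = Q1 − 1.5·IQR = 71.50 − 135.00 = -63.50.
Upper fence = Q3 + 1.5·IQR = 161.50 + 135.00 = 296.50.
79 lies within [-63.50, 296.50].

no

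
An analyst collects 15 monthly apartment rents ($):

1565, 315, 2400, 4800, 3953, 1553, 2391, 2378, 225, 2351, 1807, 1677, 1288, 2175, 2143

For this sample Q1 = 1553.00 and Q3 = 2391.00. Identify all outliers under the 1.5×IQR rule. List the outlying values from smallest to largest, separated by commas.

225, 3953, 4800

IQR = Q3 − Q1 = 2391.00 − 1553.00 = 838.00.
Lower fence = Q1 − 1.5·IQR = 1553.00 − 1257.00 = 296.00.
Upper fence = Q3 + 1.5·IQR = 2391.00 + 1257.00 = 3648.00.
225 < 296.00 → outlier.
3953 > 3648.00 → outlier.
4800 > 3648.00 → outlier.
All remaining values lie within [296.00, 3648.00].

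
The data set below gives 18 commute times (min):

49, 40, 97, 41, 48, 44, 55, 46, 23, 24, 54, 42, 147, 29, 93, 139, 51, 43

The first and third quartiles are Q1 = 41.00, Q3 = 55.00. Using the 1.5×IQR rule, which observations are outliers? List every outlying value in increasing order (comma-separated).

IQR = Q3 − Q1 = 55.00 − 41.00 = 14.00.
Lower fence = Q1 − 1.5·IQR = 41.00 − 21.00 = 20.00.
Upper fence = Q3 + 1.5·IQR = 55.00 + 21.00 = 76.00.
93 > 76.00 → outlier.
97 > 76.00 → outlier.
139 > 76.00 → outlier.
147 > 76.00 → outlier.
All remaining values lie within [20.00, 76.00].

93, 97, 139, 147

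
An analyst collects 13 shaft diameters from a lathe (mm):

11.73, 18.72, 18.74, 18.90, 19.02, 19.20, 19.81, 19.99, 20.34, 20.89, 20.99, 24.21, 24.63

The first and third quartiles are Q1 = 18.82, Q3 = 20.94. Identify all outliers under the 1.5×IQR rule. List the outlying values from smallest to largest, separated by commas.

IQR = Q3 − Q1 = 20.94 − 18.82 = 2.12.
Lower fence = Q1 − 1.5·IQR = 18.82 − 3.18 = 15.64.
Upper fence = Q3 + 1.5·IQR = 20.94 + 3.18 = 24.12.
11.73 < 15.64 → outlier.
24.21 > 24.12 → outlier.
24.63 > 24.12 → outlier.
All remaining values lie within [15.64, 24.12].

11.73, 24.21, 24.63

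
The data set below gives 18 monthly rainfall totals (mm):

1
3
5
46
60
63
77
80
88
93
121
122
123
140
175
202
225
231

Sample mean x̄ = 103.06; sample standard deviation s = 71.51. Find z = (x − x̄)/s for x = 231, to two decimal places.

1.79

z = (231 − 103.06) / 71.51 = 1.79.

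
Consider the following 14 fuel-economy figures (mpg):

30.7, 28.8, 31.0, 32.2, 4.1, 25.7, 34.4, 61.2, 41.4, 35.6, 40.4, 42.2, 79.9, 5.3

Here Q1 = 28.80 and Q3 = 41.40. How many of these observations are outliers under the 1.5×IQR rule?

IQR = 12.60; fences at 28.80 − 18.90 = 9.90 and 41.40 + 18.90 = 60.30.
Outside the cutoffs: 4.1, 5.3, 61.2, 79.9.

4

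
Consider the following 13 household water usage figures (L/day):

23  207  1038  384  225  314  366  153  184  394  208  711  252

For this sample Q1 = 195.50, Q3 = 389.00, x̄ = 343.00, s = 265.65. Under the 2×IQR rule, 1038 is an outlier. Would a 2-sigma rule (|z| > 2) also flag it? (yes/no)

yes

z = (1038 − 343.00) / 265.65 = 2.62.
|z| = 2.62 > 2.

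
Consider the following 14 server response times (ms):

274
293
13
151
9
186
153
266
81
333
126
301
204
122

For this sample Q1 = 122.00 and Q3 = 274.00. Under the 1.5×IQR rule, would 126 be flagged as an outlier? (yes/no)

IQR = Q3 − Q1 = 274.00 − 122.00 = 152.00.
Lower fence = Q1 − 1.5·IQR = 122.00 − 228.00 = -106.00.
Upper fence = Q3 + 1.5·IQR = 274.00 + 228.00 = 502.00.
126 lies within [-106.00, 502.00].

no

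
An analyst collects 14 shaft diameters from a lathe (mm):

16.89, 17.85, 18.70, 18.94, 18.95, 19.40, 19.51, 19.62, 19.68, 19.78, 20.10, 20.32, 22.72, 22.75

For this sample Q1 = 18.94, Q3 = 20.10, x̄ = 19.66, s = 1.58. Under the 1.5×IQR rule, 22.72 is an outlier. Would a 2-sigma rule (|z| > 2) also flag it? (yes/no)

z = (22.72 − 19.66) / 1.58 = 1.94.
|z| = 1.94 ≤ 2.

no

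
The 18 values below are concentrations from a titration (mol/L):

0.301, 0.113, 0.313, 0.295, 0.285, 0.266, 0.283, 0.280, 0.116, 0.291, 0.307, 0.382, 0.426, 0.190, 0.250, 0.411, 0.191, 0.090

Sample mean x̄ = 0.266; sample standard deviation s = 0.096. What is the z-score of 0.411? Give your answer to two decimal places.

z = (0.411 − 0.266) / 0.096 = 1.51.

1.51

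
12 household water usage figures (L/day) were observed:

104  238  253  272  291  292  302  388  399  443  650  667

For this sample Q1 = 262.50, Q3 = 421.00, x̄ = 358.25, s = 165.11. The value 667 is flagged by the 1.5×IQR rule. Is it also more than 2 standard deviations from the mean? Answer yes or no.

no

z = (667 − 358.25) / 165.11 = 1.87.
|z| = 1.87 ≤ 2.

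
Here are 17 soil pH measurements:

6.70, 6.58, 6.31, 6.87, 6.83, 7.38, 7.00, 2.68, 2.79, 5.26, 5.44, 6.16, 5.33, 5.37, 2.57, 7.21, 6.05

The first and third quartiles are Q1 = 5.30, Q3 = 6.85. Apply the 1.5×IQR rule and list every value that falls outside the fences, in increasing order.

2.57, 2.68, 2.79

IQR = Q3 − Q1 = 6.85 − 5.30 = 1.55.
Lower fence = Q1 − 1.5·IQR = 5.30 − 2.325 = 2.975.
Upper fence = Q3 + 1.5·IQR = 6.85 + 2.325 = 9.175.
2.57 < 2.975 → outlier.
2.68 < 2.975 → outlier.
2.79 < 2.975 → outlier.
All remaining values lie within [2.975, 9.175].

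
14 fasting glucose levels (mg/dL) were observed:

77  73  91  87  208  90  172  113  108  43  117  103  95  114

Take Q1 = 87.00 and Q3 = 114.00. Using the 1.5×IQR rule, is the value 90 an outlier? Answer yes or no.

IQR = Q3 − Q1 = 114.00 − 87.00 = 27.00.
Lower fence = Q1 − 1.5·IQR = 87.00 − 40.50 = 46.50.
Upper fence = Q3 + 1.5·IQR = 114.00 + 40.50 = 154.50.
90 lies within [46.50, 154.50].

no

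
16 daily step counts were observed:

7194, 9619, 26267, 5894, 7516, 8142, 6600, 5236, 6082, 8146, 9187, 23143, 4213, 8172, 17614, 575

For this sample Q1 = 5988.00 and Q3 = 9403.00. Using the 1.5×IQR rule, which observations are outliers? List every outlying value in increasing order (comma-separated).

IQR = Q3 − Q1 = 9403.00 − 5988.00 = 3415.00.
Lower fence = Q1 − 1.5·IQR = 5988.00 − 5122.50 = 865.50.
Upper fence = Q3 + 1.5·IQR = 9403.00 + 5122.50 = 14525.50.
575 < 865.50 → outlier.
17614 > 14525.50 → outlier.
23143 > 14525.50 → outlier.
26267 > 14525.50 → outlier.
All remaining values lie within [865.50, 14525.50].

575, 17614, 23143, 26267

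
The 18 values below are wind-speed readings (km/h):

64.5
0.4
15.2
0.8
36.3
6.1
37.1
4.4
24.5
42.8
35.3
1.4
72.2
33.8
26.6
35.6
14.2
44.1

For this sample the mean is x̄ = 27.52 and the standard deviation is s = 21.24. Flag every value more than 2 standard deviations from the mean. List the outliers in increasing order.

72.2

Cutoffs at x̄ ± 2s: 27.52 ± 2·21.24 = [-14.96, 70.00].
72.2: z = 2.10, |z| > 2 → outlier.
Every other value lies within [-14.96, 70.00].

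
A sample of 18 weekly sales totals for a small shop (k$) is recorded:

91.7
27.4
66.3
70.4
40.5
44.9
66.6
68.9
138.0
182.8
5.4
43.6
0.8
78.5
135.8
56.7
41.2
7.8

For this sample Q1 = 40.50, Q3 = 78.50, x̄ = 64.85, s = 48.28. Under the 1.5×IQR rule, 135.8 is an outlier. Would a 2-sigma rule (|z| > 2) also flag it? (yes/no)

no

z = (135.8 − 64.85) / 48.28 = 1.47.
|z| = 1.47 ≤ 2.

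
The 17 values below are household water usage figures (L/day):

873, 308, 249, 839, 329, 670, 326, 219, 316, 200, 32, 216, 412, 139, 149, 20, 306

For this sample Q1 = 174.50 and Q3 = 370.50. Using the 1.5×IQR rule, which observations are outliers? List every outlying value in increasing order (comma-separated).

670, 839, 873

IQR = Q3 − Q1 = 370.50 − 174.50 = 196.00.
Lower fence = Q1 − 1.5·IQR = 174.50 − 294.00 = -119.50.
Upper fence = Q3 + 1.5·IQR = 370.50 + 294.00 = 664.50.
670 > 664.50 → outlier.
839 > 664.50 → outlier.
873 > 664.50 → outlier.
All remaining values lie within [-119.50, 664.50].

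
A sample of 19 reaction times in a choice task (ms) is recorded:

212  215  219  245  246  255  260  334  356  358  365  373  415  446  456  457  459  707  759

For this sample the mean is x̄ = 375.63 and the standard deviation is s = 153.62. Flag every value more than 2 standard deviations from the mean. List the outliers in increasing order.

707, 759

Cutoffs at x̄ ± 2s: 375.63 ± 2·153.62 = [68.39, 682.87].
707: z = 2.16, |z| > 2 → outlier.
759: z = 2.50, |z| > 2 → outlier.
Every other value lies within [68.39, 682.87].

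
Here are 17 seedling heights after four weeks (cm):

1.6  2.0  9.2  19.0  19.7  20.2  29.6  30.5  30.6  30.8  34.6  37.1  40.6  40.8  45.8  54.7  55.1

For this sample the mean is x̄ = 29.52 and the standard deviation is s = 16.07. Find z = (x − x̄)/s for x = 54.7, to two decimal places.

z = (54.7 − 29.52) / 16.07 = 1.57.

1.57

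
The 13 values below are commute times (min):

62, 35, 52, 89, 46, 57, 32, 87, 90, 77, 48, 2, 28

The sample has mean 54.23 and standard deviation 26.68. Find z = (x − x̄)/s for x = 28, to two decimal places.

z = (28 − 54.23) / 26.68 = -0.98.

-0.98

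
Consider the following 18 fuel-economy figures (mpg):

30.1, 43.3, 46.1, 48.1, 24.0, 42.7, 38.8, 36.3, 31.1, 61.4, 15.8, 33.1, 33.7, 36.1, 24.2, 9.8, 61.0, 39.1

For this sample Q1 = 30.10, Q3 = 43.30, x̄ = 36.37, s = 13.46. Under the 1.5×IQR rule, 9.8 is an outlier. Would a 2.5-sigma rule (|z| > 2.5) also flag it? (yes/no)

z = (9.8 − 36.37) / 13.46 = -1.97.
|z| = 1.97 ≤ 2.5.

no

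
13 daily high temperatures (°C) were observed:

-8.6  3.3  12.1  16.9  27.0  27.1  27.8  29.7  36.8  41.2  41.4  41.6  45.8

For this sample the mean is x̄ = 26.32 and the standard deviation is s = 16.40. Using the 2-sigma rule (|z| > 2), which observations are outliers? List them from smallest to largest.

-8.6

Cutoffs at x̄ ± 2s: 26.32 ± 2·16.40 = [-6.48, 59.12].
-8.6: z = -2.13, |z| > 2 → outlier.
Every other value lies within [-6.48, 59.12].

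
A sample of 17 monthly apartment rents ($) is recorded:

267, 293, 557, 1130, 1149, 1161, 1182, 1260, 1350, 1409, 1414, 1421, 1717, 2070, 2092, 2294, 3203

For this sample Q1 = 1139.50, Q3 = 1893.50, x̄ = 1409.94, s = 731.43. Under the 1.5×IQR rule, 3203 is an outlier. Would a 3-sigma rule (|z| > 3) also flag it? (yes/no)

z = (3203 − 1409.94) / 731.43 = 2.45.
|z| = 2.45 ≤ 3.

no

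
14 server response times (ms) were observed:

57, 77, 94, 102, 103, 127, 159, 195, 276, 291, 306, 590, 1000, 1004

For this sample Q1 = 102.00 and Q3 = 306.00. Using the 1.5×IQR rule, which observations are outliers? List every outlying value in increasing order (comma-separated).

IQR = Q3 − Q1 = 306.00 − 102.00 = 204.00.
Lower fence = Q1 − 1.5·IQR = 102.00 − 306.00 = -204.00.
Upper fence = Q3 + 1.5·IQR = 306.00 + 306.00 = 612.00.
1000 > 612.00 → outlier.
1004 > 612.00 → outlier.
All remaining values lie within [-204.00, 612.00].

1000, 1004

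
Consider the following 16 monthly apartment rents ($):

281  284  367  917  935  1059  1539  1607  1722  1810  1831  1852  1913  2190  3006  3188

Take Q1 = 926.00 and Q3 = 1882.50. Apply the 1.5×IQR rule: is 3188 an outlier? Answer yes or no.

IQR = Q3 − Q1 = 1882.50 − 926.00 = 956.50.
Lower fence = Q1 − 1.5·IQR = 926.00 − 1434.75 = -508.75.
Upper fence = Q3 + 1.5·IQR = 1882.50 + 1434.75 = 3317.25.
3188 lies within [-508.75, 3317.25].

no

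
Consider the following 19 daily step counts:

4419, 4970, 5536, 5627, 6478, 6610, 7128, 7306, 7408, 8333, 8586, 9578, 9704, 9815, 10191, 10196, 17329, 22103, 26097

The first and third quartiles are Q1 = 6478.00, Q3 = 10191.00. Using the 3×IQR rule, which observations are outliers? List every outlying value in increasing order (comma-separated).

IQR = Q3 − Q1 = 10191.00 − 6478.00 = 3713.00.
Lower fence = Q1 − 3·IQR = 6478.00 − 11139.00 = -4661.00.
Upper fence = Q3 + 3·IQR = 10191.00 + 11139.00 = 21330.00.
22103 > 21330.00 → outlier.
26097 > 21330.00 → outlier.
All remaining values lie within [-4661.00, 21330.00].

22103, 26097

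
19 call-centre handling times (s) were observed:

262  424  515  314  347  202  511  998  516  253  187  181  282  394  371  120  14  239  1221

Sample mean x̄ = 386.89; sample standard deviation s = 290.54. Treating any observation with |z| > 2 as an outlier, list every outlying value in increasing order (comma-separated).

998, 1221

Cutoffs at x̄ ± 2s: 386.89 ± 2·290.54 = [-194.19, 967.97].
998: z = 2.10, |z| > 2 → outlier.
1221: z = 2.87, |z| > 2 → outlier.
Every other value lies within [-194.19, 967.97].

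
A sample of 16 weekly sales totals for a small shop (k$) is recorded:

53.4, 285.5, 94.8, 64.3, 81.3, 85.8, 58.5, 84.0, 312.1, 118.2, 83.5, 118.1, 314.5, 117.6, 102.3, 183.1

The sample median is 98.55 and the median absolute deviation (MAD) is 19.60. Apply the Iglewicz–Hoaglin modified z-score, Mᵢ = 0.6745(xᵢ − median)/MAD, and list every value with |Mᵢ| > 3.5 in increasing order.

285.5, 312.1, 314.5

|Mᵢ| > 3.5 ⇔ |xᵢ − 98.55| > 3.5·19.60/0.6745 = 101.70.
So outliers lie outside [-3.15, 200.25].
285.5: M = 6.43 → outlier.
312.1: M = 7.35 → outlier.
314.5: M = 7.43 → outlier.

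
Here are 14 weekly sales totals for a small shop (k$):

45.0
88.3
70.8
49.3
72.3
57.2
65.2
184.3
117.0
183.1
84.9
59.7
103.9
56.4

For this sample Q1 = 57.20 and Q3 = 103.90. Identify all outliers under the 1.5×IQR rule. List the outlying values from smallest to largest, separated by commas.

183.1, 184.3

IQR = Q3 − Q1 = 103.90 − 57.20 = 46.70.
Lower fence = Q1 − 1.5·IQR = 57.20 − 70.05 = -12.85.
Upper fence = Q3 + 1.5·IQR = 103.90 + 70.05 = 173.95.
183.1 > 173.95 → outlier.
184.3 > 173.95 → outlier.
All remaining values lie within [-12.85, 173.95].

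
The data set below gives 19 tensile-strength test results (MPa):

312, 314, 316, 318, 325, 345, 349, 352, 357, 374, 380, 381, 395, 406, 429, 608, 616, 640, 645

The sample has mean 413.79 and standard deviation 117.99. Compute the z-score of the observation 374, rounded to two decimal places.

-0.34

z = (374 − 413.79) / 117.99 = -0.34.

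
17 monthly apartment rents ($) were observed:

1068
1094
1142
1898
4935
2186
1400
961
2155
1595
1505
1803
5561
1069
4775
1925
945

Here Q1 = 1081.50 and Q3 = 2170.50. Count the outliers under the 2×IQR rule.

IQR = 1089.00; fences at 1081.50 − 2178.00 = -1096.50 and 2170.50 + 2178.00 = 4348.50.
Outside the cutoffs: 4775, 4935, 5561.

3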